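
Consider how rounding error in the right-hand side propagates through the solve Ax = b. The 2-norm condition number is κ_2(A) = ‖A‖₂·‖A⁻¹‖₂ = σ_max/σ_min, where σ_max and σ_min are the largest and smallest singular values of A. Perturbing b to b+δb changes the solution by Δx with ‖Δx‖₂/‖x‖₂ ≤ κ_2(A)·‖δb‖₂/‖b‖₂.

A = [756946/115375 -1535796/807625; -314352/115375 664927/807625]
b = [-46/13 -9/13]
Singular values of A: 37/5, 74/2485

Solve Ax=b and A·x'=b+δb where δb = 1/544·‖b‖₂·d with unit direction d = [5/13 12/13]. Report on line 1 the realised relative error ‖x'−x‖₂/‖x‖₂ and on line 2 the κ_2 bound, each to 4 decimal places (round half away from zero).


0.0033
0.4568

largest singular value 37/5, smallest 74/2485
condition number: (37/5) ÷ (74/2485) = 248.5000
bound on ‖Δx‖/‖x‖: κ·ε = 248.5000·1/544 = 0.4568
solve Ax = b  →  x = [-19.1946 -64.3622]
‖b‖₂ = 3.6056 and ‖x‖₂ = 67.1634
re-solving with b+δb shifts x by Δx of norm 0.2226
relative error = 0.0033
so the bound overstates the realised error by a factor of ≈ 137.8455 (computed from the unrounded values)


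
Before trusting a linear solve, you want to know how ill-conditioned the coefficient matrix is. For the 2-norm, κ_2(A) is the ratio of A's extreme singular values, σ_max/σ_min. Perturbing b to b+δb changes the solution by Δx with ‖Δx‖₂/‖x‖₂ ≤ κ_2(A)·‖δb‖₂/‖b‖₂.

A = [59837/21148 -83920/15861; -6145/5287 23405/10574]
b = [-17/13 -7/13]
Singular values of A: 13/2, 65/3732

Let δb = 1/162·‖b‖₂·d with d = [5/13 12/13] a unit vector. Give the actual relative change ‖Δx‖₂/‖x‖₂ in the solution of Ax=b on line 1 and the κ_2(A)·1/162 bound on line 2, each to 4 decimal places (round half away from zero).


largest singular value 13/2, smallest 65/3732
κ = σ_max/σ_min = (13/2)/(65/3732) = 373.2000
κ_2(A)·‖δb‖/‖b‖ = 2.3037
solve Ax = b  →  x = [-50.7330 -26.8833]
2-norm of b is 1.4142; of x, 57.4156
with δb = [0.0034 0.0081], A·Δx = δb → ‖Δx‖ = 0.5012
relative error = 0.0087
realised/bound (from unrounded values) ≈ 0.0038

0.0087
2.3037


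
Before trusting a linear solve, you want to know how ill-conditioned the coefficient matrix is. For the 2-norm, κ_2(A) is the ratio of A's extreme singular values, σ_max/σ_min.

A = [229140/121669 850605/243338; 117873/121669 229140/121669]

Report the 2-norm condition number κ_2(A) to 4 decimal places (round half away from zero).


AᵀA = [229754961/51222649 430668630/51222649; 430668630/51222649 3230274825/204890596]; tr = 14357421/708964, det = 18225/708964
λ_max, λ_min = (14357421/708964 ± √206083854295641/502629953296)/2 = 81/4, 225/177241
κ_2(A) = √(λ_max/λ_min) = √((81/4) / (225/177241)) = 126.3000

126.3000


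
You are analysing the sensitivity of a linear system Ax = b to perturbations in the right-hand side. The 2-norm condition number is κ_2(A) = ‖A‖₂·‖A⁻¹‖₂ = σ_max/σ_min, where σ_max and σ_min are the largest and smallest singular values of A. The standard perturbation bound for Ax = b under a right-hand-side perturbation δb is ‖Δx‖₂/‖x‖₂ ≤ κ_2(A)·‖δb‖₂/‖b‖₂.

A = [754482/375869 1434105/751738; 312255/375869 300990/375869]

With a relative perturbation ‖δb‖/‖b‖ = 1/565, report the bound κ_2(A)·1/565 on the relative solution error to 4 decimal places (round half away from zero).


form AᵀA = [3945244221/835961569 3757330395/835961569; 3757330395/835961569 14313828825/3343846276] with trace 35784549/3976036 and determinant 2025/3976036
eigenvalues of AᵀA: λ = (tr ± √(tr²−4·det))/2 = 9, 225/3976036
κ = σ_max/σ_min = 3/(15/1994) = 398.8000
bound on ‖Δx‖/‖x‖: κ·ε = 398.8000·1/565 = 0.7058

0.7058


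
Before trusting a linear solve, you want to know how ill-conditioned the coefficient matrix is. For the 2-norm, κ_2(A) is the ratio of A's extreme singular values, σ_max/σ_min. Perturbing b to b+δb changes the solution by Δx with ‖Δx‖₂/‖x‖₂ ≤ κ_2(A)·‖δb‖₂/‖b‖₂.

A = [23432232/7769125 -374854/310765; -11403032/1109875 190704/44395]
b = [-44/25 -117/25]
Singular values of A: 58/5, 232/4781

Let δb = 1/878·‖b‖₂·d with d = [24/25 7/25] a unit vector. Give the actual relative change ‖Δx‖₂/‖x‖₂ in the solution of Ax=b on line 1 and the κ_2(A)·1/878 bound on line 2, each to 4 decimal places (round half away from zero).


largest singular value 58/5, smallest 232/4781
κ_2(A) = (58/5) / (232/4781) = 239.0500
bound on ‖Δx‖/‖x‖: κ·ε = 239.0500·1/878 = 0.2723
solve Ax = b  →  x = [-23.4599 -57.2003]
‖b‖₂ = 5.0000 and ‖x‖₂ = 61.8242
with δb = [0.0055 0.0016], A·Δx = δb → ‖Δx‖ = 0.1174
relative error = 0.0019
tightness: 0.0019 against a bound of 0.2723 (unrounded ratio ≈ 0.0070)

0.0019
0.2723


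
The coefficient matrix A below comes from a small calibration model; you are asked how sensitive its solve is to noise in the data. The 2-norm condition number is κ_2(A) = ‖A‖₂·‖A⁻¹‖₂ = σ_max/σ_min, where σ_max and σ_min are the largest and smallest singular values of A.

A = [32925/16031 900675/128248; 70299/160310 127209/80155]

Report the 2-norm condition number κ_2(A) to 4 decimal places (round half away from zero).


312.8000

M = AᵀA = [67428621/15288100 462307419/30576200; 462307419/30576200 12680572689/244609600]. tr(M)=550377225/9784384, det(M)=1265625/39137536
char-poly roots: 225/4 and 5625/9784384
κ = σ_max/σ_min = (15/2)/(75/3128) = 312.8000


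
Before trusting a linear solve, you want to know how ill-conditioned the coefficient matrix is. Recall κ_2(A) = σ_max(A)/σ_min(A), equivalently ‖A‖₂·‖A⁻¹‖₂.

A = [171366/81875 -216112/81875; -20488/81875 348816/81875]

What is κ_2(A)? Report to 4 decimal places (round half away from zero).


3.2750

AᵀA = [1191442564/268140625 -1767231648/268140625; -1767231648/268140625 6735079936/268140625]; tr = 12682436/429025, det = 29246464/429025
char-poly roots: 676/25 and 43264/17161
κ_2(A) = √(λ_max/λ_min) = √((676/25) / (43264/17161)) = 3.2750


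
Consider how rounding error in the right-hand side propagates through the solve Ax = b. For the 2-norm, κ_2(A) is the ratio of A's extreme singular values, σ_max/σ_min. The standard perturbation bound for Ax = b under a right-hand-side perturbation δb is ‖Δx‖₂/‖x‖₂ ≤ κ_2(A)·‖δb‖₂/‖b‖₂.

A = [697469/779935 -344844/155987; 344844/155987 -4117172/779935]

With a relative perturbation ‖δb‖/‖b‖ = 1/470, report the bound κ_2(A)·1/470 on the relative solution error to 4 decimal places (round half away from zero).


M = AᵀA = [20469808369/3599400025 -9824260716/719880005; -9824260716/719880005 117893727136/3599400025]. tr(M)=163743829/4259645, det(M)=14776336/532455625
λ_max, λ_min = (163743829/4259645 ± √670250684832922449/453614388150625)/2 = 961/25, 15376/21298225
so κ_2 = √((961/25) / (15376/21298225)) = 230.7500
perturbation bound = 230.7500·1/470 = 0.4910

0.4910


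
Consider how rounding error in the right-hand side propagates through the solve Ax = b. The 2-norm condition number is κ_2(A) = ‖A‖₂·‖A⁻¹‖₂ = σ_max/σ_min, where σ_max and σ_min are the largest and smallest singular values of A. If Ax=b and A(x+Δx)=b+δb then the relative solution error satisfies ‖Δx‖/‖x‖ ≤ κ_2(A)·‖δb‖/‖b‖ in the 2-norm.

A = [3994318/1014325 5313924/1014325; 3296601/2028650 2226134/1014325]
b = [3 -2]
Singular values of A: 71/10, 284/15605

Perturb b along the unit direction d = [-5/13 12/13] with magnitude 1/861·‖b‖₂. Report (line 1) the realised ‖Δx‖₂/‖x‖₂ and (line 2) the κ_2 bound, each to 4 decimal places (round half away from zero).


0.0014
0.4531

largest singular value 71/10, smallest 284/15605
κ = σ_max/σ_min = (71/10)/(284/15605) = 390.1250
perturbation bound = 390.1250·1/861 = 0.4531
solve Ax = b  →  x = [132.0423 -98.6796]
‖b‖ = 3.6056, ‖x‖ = 164.8418
re-solving with b+δb shifts x by Δx of norm 0.2301
realised ‖Δx‖/‖x‖ = 0.0014
realised/bound (from unrounded values) ≈ 0.0031


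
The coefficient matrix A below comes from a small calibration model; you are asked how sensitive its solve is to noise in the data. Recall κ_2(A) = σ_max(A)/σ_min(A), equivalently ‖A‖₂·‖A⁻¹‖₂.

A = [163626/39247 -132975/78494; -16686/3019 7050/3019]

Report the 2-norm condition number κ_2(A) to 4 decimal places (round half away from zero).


150.9500

M = AᵀA = [73826886600/1540327009 -30759618375/1540327009; -30759618375/1540327009 51281240625/6161308036]. tr(M)=2050821225/36457444, det(M)=1265625/9114361
solving λ² − 2050821225/36457444·λ + 1265625/9114361 = 0 gives λ = 225/4, 22500/9114361
κ = σ_max/σ_min = (15/2)/(150/3019) = 150.9500


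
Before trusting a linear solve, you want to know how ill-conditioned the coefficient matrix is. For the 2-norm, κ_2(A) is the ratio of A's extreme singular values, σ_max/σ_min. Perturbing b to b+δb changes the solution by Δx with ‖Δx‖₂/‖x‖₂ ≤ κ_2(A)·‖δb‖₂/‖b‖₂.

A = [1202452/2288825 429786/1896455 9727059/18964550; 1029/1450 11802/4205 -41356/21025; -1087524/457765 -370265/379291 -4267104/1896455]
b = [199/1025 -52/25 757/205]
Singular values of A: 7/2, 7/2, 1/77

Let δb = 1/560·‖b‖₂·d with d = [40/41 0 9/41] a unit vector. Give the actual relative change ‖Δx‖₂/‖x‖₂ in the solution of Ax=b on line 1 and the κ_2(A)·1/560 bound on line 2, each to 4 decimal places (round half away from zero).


largest singular value 7/2, smallest 1/77
κ_2(A) = (7/2) / (1/77) = 269.5000
bound on ‖Δx‖/‖x‖: κ·ε = 269.5000·1/560 = 0.4813
solve Ax = b  →  x = [-53.9310 39.6091 38.1175]
‖b‖ = 4.2426, ‖x‖ = 77.0090
re-solving with b+δb shifts x by Δx of norm 0.5834
realised ‖Δx‖/‖x‖ = 0.0076
so the bound overstates the realised error by a factor of ≈ 63.5292 (computed from the unrounded values)

0.0076
0.4813


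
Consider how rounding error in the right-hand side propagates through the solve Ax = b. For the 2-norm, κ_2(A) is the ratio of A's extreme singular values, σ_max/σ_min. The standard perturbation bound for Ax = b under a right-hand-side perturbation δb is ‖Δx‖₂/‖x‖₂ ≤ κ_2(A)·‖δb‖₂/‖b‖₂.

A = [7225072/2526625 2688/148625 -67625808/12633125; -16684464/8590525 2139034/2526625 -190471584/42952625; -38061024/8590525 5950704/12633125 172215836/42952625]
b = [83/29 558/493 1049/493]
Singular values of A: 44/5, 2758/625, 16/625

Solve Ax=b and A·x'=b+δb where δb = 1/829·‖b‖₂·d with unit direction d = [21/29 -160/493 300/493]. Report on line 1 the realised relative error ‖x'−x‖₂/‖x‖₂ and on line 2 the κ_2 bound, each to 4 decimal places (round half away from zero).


largest singular value 44/5, smallest 16/625
κ_2(A) = (44/5) / (16/625) = 343.7500
κ_2(A)·‖δb‖/‖b‖ = 0.4147
solve Ax = b  →  x = [22.3610 114.4288 11.7971]
‖b‖ = 3.7417, ‖x‖ = 117.1884
δb = ε·‖b‖·d = [0.0033 -0.0015 0.0027]; solving A·Δx = δb gives ‖Δx‖ = 0.1763
relative error = 0.0015
realised/bound (from unrounded values) ≈ 0.0036

0.0015
0.4147


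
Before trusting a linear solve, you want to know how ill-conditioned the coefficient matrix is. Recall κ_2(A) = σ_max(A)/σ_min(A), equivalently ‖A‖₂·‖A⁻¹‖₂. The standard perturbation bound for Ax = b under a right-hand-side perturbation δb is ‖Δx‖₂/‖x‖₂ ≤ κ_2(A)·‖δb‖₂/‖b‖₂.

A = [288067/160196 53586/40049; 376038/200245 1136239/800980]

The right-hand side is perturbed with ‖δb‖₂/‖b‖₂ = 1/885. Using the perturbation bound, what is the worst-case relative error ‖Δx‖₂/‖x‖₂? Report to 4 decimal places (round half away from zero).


0.3121

AᵀA = [5157001369/762864400 241729488/47679025; 241729488/47679025 2900859481/762864400]; tr = 161157217/15257288, det = 714025/488233216
solving λ² − 161157217/15257288·λ + 714025/488233216 = 0 gives λ = 169/16, 4225/30514576
σ_max=√(169/16)=(13/4), σ_min=√(4225/30514576)=(65/5524) → κ = 276.2000
worst-case relative error ≤ 276.2000 × 1/885 = 0.3121


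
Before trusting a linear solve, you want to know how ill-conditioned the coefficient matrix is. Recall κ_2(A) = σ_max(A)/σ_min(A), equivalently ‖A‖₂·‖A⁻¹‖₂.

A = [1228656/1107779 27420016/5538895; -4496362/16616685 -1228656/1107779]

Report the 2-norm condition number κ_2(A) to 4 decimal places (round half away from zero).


form AᵀA = [214084636324/164255931225 4227395744/730026361; 4227395744/730026361 469718718976/18250659025] with trace 2642208868/97713225 and determinant 29246464/2442830625
char-poly roots: 676/25 and 43264/97713225
σ_max=√(676/25)=(26/5), σ_min=√(43264/97713225)=(208/9885) → κ = 247.1250

247.1250


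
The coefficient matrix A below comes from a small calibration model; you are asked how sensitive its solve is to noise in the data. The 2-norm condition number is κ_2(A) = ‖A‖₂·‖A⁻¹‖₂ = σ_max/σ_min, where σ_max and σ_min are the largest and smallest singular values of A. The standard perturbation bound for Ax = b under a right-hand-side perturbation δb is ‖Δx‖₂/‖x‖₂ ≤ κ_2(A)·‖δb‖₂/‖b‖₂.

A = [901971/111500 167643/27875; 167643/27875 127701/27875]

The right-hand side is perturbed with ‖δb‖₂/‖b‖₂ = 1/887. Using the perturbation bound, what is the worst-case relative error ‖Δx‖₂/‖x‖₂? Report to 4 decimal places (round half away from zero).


AᵀA = [50528739681/497290000 9473673573/124322500; 9473673573/124322500 1776468834/31080625]; tr = 3158089641/19891600, det = 15752961/19891600
eigenvalues of AᵀA: λ = (tr ± √(tr²−4·det))/2 = 3969/25, 3969/795664
so κ_2 = √((3969/25) / (3969/795664)) = 178.4000
κ_2(A)·‖δb‖/‖b‖ = 0.2011

0.2011


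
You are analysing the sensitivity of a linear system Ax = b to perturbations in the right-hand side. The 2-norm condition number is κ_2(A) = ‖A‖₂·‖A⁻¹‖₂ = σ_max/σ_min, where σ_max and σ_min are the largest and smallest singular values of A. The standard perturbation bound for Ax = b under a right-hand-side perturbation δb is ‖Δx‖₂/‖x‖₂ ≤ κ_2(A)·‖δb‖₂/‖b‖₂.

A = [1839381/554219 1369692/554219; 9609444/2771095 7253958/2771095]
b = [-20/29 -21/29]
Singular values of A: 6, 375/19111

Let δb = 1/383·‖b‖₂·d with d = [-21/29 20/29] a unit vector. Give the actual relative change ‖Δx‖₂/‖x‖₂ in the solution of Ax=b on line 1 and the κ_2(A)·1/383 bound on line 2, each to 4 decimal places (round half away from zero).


0.7984
0.7984

from the listed singular values, σ₁ = 6, σ_n = 375/19111
condition number: 6 ÷ (375/19111) = 305.7760
bound on ‖Δx‖/‖x‖: κ·ε = 305.7760·1/383 = 0.7984
solve Ax = b  →  x = [-0.1333 -0.1000]
‖b‖ = 1.0000, ‖x‖ = 0.1667
δb = ε·‖b‖·d = [-0.0019 0.0018]; solving A·Δx = δb gives ‖Δx‖ = 0.1331
dividing the unrounded norms, ‖Δx‖/‖x‖ = 0.7984
tightness: 0.7984 against a bound of 0.7984; the bound is attained (ratio 1)


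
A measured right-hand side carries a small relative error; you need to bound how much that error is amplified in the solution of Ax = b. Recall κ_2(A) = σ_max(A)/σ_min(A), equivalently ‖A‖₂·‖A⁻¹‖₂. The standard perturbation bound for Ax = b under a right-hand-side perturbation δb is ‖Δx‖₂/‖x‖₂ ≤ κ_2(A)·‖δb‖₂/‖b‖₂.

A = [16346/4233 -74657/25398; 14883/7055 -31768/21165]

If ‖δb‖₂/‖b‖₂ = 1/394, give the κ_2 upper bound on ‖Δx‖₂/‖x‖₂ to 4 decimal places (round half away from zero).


0.1896

AᵀA = [30011509/1550025 -67506989/4650075; -67506989/4650075 607865401/55800900]; tr = 67531189/2232036, det = 366025/2232036
solving λ² − 67531189/2232036·λ + 366025/2232036 = 0 gives λ = 121/4, 3025/558009
σ_max=√(121/4)=(11/2), σ_min=√(3025/558009)=(55/747) → κ = 74.7000
worst-case relative error ≤ 74.7000 × 1/394 = 0.1896


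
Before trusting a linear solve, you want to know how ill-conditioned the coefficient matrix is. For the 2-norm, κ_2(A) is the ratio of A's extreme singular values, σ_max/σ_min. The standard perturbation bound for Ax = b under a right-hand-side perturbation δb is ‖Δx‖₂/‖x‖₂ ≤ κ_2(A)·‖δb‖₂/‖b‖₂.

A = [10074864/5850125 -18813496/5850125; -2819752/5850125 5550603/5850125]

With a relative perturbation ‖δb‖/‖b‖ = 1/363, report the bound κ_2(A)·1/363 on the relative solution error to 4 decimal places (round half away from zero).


M = AᵀA = [10301542208/3221078825 -3862489176/644215765; -3862489176/644215765 36212407097/3221078825]. tr(M)=547222933/37895045, det(M)=33362176/4736880625
eigenvalues of AᵀA: λ = (tr ± √(tr²−4·det))/2 = 361/25, 92416/189475225
so κ_2 = √((361/25) / (92416/189475225)) = 172.0625
κ_2(A)·‖δb‖/‖b‖ = 0.4740

0.4740


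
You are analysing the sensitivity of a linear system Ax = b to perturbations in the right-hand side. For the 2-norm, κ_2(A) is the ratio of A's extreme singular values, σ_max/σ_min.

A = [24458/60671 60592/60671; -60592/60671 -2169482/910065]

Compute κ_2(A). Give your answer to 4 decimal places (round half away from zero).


M = AᵀA = [25263812/21780889 909364736/326713335; 909364736/326713335 32737958596/4900700025]. tr(M)=227350984/28998225, det(M)=38416/28998225
solving λ² − 227350984/28998225·λ + 38416/28998225 = 0 gives λ = 196/25, 196/1159929
so κ_2 = √((196/25) / (196/1159929)) = 215.4000

215.4000


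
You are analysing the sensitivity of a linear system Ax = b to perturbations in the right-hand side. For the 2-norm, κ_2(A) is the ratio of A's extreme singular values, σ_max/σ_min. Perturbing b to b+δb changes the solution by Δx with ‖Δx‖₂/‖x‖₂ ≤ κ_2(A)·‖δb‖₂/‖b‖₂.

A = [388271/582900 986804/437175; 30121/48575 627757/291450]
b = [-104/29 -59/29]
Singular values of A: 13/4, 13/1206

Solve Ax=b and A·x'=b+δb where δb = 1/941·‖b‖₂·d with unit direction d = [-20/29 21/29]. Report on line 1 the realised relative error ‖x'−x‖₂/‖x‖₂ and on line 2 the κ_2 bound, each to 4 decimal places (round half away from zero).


0.0044
0.3204

from the listed singular values, σ₁ = 13/4, σ_n = 13/1206
condition number: (13/4) ÷ (13/1206) = 301.5000
perturbation bound = 301.5000·1/941 = 0.3204
solve Ax = b  →  x = [-89.4031 24.7938]
‖b‖ = 4.1231, ‖x‖ = 92.7774
re-solving with b+δb shifts x by Δx of norm 0.4065
relative error = 0.0044
tightness: 0.0044 against a bound of 0.3204 (unrounded ratio ≈ 0.0137)


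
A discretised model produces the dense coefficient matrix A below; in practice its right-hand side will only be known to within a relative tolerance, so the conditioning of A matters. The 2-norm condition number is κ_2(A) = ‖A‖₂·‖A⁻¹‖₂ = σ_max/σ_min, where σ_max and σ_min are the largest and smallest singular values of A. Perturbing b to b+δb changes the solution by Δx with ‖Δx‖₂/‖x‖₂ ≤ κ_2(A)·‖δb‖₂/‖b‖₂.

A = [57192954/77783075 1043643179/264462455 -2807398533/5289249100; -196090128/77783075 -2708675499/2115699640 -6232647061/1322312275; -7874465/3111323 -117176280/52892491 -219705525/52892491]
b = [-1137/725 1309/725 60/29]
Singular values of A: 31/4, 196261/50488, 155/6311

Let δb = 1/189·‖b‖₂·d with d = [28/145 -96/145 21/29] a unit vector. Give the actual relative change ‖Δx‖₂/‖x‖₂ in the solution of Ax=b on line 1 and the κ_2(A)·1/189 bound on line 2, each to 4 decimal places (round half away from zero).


largest singular value 31/4, smallest 155/6311
κ_2(A) = (31/4) / (155/6311) = 315.5500
perturbation bound = 315.5500·1/189 = 1.6696
solve Ax = b  →  x = [-0.1822 -0.3877 -0.1803]
2-norm of b is 3.1623; of x, 0.4648
re-solving with b+δb shifts x by Δx of norm 0.6812
dividing the unrounded norms, ‖Δx‖/‖x‖ = 1.4657
realised/bound (from unrounded values) ≈ 0.8779

1.4657
1.6696


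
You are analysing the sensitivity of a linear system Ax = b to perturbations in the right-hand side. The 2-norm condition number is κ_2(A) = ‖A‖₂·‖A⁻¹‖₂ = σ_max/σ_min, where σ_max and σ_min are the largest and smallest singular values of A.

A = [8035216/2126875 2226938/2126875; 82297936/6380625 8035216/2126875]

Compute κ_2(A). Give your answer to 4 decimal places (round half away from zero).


255.2250

AᵀA = [11766452056576/65139800625 1143941561056/21713266875; 1143941561056/21713266875 111238318436/7237755625]; tr = 20428155076/104223681, det = 61465600/104223681
char-poly roots: 196 and 313600/104223681
κ_2(A) = √(λ_max/λ_min) = √(196 / (313600/104223681)) = 255.2250


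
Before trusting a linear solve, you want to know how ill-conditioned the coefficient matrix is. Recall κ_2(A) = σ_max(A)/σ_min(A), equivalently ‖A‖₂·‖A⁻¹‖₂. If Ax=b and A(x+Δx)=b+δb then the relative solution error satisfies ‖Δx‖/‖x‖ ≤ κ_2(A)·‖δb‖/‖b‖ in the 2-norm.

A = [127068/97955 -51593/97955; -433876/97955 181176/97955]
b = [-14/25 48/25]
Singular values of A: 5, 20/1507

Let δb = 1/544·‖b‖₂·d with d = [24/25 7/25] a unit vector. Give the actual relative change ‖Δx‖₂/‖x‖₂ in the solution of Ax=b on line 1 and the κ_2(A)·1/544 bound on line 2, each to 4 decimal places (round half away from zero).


largest singular value 5, smallest 20/1507
κ_2(A) = 5 / (20/1507) = 376.7500
perturbation bound = 376.7500·1/544 = 0.6926
solve Ax = b  →  x = [-0.3692 0.1538]
‖b‖ = 2.0000, ‖x‖ = 0.4000
re-solving with b+δb shifts x by Δx of norm 0.2770
realised ‖Δx‖/‖x‖ = 0.6926
realised/bound = 1 exactly: the bound is attained for this b and d

0.6926
0.6926


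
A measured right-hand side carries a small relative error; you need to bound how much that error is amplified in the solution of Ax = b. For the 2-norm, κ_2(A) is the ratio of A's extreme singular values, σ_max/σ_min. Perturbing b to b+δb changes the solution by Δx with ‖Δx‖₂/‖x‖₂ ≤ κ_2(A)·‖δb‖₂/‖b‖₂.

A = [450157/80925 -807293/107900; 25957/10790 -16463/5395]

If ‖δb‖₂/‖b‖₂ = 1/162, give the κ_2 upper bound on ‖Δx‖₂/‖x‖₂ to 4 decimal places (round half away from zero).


AᵀA = [5693269909/155002500 -2529633779/51667500; -2529633779/51667500 4497835121/68890000]; tr = 2530143829/24800400, det = 104060401/99201600
eigenvalues of AᵀA: λ = (tr ± √(tr²−4·det))/2 = 10201/100, 10201/992016
κ_2(A) = √(λ_max/λ_min) = √((10201/100) / (10201/992016)) = 99.6000
κ_2(A)·‖δb‖/‖b‖ = 0.6148

0.6148


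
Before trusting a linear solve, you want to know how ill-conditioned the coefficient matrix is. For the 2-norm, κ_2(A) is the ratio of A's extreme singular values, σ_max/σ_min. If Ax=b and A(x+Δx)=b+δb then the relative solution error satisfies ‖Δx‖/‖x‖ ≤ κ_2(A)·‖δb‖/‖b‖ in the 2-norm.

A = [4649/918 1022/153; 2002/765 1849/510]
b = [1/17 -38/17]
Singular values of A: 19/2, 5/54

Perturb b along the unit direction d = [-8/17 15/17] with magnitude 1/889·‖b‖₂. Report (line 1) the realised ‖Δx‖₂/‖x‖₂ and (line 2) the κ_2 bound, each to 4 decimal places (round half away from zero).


0.0013
0.1154

σ_max = 19/2, σ_min = 5/54
κ = σ_max/σ_min = (19/2)/(5/54) = 102.6000
worst-case relative error ≤ 102.6000 × 1/889 = 0.1154
solve Ax = b  →  x = [17.2168 -13.0442]
‖b‖₂ = 2.2361 and ‖x‖₂ = 21.6003
re-solving with b+δb shifts x by Δx of norm 0.0272
relative error = 0.0013
realised/bound (from unrounded values) ≈ 0.0109


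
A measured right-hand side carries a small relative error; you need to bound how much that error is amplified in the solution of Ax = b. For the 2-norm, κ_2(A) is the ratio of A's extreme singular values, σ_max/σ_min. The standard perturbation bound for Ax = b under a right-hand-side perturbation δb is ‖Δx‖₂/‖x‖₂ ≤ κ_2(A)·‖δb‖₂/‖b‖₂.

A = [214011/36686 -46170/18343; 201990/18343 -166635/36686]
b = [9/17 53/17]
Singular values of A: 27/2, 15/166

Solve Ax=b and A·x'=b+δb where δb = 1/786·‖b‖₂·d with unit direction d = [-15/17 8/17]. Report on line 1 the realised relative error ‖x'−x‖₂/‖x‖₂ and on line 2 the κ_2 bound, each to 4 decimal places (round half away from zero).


0.0040
0.1901

largest singular value 27/2, smallest 15/166
κ = σ_max/σ_min = (27/2)/(15/166) = 149.4000
perturbation bound = 149.4000·1/786 = 0.1901
solve Ax = b  →  x = [4.4615 10.1299]
‖b‖₂ = 3.1623 and ‖x‖₂ = 11.0689
Δx = A⁻¹·δb where δb = 1/786·3.1623·d; ‖Δx‖ = 0.0445
relative error = 0.0040
so the bound overstates the realised error by a factor of ≈ 47.2540 (computed from the unrounded values)


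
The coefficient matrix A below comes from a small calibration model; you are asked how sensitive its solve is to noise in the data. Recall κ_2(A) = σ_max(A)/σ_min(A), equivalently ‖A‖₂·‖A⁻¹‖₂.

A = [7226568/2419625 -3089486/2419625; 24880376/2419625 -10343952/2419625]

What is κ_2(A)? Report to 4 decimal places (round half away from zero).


M = AᵀA = [1074010231936/9367336225 -17900018928/374693449; -17900018928/374693449 186467626756/9367336225]. tr(M)=7458448868/55428025, det(M)=181063936/1385700625
solving λ² − 7458448868/55428025·λ + 181063936/1385700625 = 0 gives λ = 3364/25, 53824/55428025
so κ_2 = √((3364/25) / (53824/55428025)) = 372.2500

372.2500


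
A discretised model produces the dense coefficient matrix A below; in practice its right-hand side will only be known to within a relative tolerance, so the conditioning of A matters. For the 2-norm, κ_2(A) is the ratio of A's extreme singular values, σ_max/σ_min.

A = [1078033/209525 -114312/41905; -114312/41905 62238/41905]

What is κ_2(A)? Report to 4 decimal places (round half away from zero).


217.5000

form AᵀA = [5151681601/151905625 -549497784/30381125; -549497784/30381125 58618692/6076225] with trace 22896709/525625 and determinant 527076/13140625
char-poly roots: 1089/25 and 484/525625
so κ_2 = √((1089/25) / (484/525625)) = 217.5000


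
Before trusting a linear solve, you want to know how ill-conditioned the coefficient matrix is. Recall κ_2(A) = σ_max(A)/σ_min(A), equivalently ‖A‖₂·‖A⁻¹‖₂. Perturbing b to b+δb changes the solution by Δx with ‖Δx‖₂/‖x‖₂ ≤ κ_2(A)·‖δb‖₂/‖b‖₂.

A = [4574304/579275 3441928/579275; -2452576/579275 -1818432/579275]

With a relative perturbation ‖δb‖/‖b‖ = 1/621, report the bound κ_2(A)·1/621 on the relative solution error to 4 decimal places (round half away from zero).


M = AᵀA = [93215868928/1161105625 69910960896/1161105625; 69910960896/1161105625 52434475072/1161105625]. tr(M)=1165202752/9288845, det(M)=157351936/1161105625
λ_max, λ_min = (1165202752/9288845 ± √33941267037514174464/2157066035850625)/2 = 3136/25, 50176/46444225
so κ_2 = √((3136/25) / (50176/46444225)) = 340.7500
perturbation bound = 340.7500·1/621 = 0.5487

0.5487


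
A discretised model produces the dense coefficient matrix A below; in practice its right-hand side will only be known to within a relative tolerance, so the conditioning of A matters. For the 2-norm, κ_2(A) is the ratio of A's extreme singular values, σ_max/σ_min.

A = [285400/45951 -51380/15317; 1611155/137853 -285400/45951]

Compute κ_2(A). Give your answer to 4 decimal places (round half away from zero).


form AᵀA = [11518681225/65755881 -2047745000/21918627; -2047745000/21918627 364056400/7306209] with trace 51194425/227529 and determinant 10000/25281
char-poly roots: 225 and 400/227529
σ_max=√225=15, σ_min=√(400/227529)=(20/477) → κ = 357.7500

357.7500


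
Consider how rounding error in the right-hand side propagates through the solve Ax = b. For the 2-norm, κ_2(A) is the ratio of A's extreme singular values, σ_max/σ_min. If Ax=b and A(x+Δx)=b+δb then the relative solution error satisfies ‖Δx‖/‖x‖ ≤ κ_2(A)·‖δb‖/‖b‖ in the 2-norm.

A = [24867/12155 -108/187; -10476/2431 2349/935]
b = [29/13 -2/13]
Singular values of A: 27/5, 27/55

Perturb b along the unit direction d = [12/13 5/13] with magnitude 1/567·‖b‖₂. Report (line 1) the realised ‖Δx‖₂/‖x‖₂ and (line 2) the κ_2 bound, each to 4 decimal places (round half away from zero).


largest singular value 27/5, smallest 27/55
κ_2(A) = (27/5) / (27/55) = 11.0000
bound on ‖Δx‖/‖x‖: κ·ε = 11.0000·1/567 = 0.0194
solve Ax = b  →  x = [2.0806 3.5076]
‖b‖ = 2.2361, ‖x‖ = 4.0783
Δx = A⁻¹·δb where δb = 1/567·2.2361·d; ‖Δx‖ = 0.0080
dividing the unrounded norms, ‖Δx‖/‖x‖ = 0.0020
realised/bound (from unrounded values) ≈ 0.1015

0.0020
0.0194


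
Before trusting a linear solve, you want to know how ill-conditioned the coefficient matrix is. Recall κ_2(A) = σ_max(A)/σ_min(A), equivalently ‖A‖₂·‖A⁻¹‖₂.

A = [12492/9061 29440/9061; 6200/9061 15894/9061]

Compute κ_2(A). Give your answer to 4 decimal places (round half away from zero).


82.0000

AᵀA = [672976/284089 1613520/284089; 1613520/284089 3873124/284089]; tr = 26900/1681, det = 64/1681
eigenvalues of AᵀA: λ = (tr ± √(tr²−4·det))/2 = 16, 4/1681
so κ_2 = √(16 / (4/1681)) = 82.0000


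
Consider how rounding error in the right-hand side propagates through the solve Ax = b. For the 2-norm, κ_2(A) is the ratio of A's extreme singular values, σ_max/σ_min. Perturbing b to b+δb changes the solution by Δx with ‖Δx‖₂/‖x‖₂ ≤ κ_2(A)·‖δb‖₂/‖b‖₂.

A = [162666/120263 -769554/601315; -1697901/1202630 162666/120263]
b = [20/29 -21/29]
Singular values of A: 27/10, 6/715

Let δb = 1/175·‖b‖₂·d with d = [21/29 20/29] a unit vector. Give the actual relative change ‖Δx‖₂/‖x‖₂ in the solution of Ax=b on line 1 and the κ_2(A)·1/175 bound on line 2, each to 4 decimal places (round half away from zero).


largest singular value 27/10, smallest 6/715
condition number: (27/10) ÷ (6/715) = 321.7500
worst-case relative error ≤ 321.7500 × 1/175 = 1.8386
solve Ax = b  →  x = [0.2682 -0.2554]
‖b‖ = 1.0000, ‖x‖ = 0.3704
re-solving with b+δb shifts x by Δx of norm 0.6810
realised ‖Δx‖/‖x‖ = 1.8386
tightness: 1.8386 against a bound of 1.8386; the bound is attained (ratio 1)

1.8386
1.8386


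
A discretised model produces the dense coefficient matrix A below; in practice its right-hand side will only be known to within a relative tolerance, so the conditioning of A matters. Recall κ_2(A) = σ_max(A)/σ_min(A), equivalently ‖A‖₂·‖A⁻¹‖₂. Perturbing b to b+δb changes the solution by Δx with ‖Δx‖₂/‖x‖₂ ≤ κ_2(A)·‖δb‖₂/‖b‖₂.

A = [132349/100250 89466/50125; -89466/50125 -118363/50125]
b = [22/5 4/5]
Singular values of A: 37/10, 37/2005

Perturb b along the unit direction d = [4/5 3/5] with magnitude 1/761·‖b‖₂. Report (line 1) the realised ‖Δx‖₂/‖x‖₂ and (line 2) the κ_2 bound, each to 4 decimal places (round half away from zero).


0.0015
0.2635

largest singular value 37/10, smallest 37/2005
κ = σ_max/σ_min = (37/10)/(37/2005) = 200.5000
worst-case relative error ≤ 200.5000 × 1/761 = 0.2635
solve Ax = b  →  x = [-173.0811 130.4865]
2-norm of b is 4.4721; of x, 216.7574
δb = ε·‖b‖·d = [0.0047 0.0035]; solving A·Δx = δb gives ‖Δx‖ = 0.3185
realised ‖Δx‖/‖x‖ = 0.0015
tightness: 0.0015 against a bound of 0.2635 (unrounded ratio ≈ 0.0056)


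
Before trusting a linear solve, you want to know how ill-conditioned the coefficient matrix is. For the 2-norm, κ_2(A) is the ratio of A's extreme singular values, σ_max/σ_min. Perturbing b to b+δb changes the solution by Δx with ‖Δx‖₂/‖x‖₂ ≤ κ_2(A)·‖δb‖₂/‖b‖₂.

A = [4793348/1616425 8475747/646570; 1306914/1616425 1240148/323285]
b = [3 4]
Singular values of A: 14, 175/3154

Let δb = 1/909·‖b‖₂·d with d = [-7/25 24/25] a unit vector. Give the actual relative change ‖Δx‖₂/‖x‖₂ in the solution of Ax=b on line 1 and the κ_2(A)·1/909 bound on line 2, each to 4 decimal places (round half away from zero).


0.0018
0.2776

σ_max = 14, σ_min = 175/3154
κ_2(A) = 14 / (175/3154) = 252.3200
κ_2(A)·‖δb‖/‖b‖ = 0.2776
solve Ax = b  →  x = [-52.6871 12.1475]
‖b‖₂ = 5.0000 and ‖x‖₂ = 54.0693
re-solving with b+δb shifts x by Δx of norm 0.0991
relative error = 0.0018
realised/bound (from unrounded values) ≈ 0.0066


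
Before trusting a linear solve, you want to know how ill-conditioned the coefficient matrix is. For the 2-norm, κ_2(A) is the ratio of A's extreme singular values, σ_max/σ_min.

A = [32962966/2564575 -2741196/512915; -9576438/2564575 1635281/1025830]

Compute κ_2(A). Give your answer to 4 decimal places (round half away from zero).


394.5500

form AᵀA = [1885224467656/10523271889 -785504272815/10523271889; -785504272815/10523271889 1309230639625/42093087556] with trace 52367624321/249071524 and determinant 17682025/62267881
solving λ² − 52367624321/249071524·λ + 17682025/62267881 = 0 gives λ = 841/4, 84100/62267881
κ = σ_max/σ_min = (29/2)/(290/7891) = 394.5500


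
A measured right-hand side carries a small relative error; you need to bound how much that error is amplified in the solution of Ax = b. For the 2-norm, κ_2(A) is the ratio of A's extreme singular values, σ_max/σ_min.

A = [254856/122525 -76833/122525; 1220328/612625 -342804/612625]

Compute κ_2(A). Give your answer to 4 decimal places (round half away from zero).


105.6250

AᵀA = [3701533824/446265625 -1079509032/446265625; -1079509032/446265625 315216801/446265625]; tr = 6426801/714025, det = 5184/714025
char-poly roots: 9 and 576/714025
so κ_2 = √(9 / (576/714025)) = 105.6250


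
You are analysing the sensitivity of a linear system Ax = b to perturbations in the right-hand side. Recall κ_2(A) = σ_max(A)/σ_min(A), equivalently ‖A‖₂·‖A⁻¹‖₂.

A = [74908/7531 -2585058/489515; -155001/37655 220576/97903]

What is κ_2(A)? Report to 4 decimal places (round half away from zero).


form AᵀA = [164305521601/1417899025 -3505092696/56715961; -3505092696/56715961 46738870756/1417899025] with trace 730257413/4906225 and determinant 55383364/122655625
λ_max, λ_min = (730257413/4906225 ± √21329296540889841/962841750025)/2 = 3721/25, 14884/4906225
κ_2(A) = √(λ_max/λ_min) = √((3721/25) / (14884/4906225)) = 221.5000

221.5000


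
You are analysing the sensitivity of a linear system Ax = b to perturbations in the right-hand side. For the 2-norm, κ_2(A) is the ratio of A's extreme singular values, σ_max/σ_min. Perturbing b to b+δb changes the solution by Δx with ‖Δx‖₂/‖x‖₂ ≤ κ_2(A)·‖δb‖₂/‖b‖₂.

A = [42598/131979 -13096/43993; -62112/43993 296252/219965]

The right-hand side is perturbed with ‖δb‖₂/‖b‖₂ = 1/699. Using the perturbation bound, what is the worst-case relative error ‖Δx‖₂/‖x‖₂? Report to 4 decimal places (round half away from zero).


M = AᵀA = [21734500/10361961 -34498352/17269935; -34498352/17269935 54760784/28783225]. tr(M)=1232116/308025, det(M)=64/308025
λ_max, λ_min = (1232116/308025 ± √1518030983056/94879400625)/2 = 4, 16/308025
so κ_2 = √(4 / (16/308025)) = 277.5000
worst-case relative error ≤ 277.5000 × 1/699 = 0.3970

0.3970


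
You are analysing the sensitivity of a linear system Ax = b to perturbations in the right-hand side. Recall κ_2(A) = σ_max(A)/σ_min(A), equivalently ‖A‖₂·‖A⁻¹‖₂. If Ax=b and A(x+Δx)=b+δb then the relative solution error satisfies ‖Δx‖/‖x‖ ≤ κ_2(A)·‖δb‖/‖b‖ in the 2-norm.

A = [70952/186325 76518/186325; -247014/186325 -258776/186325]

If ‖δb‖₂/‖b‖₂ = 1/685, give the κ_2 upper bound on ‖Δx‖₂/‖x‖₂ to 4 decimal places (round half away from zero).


0.3752

M = AᵀA = [105680164/55547209 110960640/55547209; 110960640/55547209 116512036/55547209]. tr(M)=264200/66049, det(M)=16/66049
λ_max, λ_min = (264200/66049 ± √69797412864/4362470401)/2 = 4, 4/66049
κ_2(A) = √(λ_max/λ_min) = √(4 / (4/66049)) = 257.0000
κ_2(A)·‖δb‖/‖b‖ = 0.3752


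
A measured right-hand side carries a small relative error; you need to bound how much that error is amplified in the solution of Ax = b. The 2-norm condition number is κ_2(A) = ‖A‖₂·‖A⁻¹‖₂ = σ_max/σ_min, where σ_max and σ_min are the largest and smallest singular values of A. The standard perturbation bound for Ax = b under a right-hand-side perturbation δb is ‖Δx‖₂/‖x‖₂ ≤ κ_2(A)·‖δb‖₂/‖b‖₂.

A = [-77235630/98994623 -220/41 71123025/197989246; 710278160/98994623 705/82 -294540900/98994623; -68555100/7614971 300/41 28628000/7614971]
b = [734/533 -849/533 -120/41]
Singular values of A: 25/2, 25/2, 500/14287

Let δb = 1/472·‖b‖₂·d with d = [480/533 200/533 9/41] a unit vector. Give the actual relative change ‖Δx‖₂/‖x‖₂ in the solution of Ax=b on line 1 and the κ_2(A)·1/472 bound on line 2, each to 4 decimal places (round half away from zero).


0.7567
0.7567

σ_max = 25/2, σ_min = 500/14287
κ = σ_max/σ_min = (25/2)/(500/14287) = 357.1750
bound on ‖Δx‖/‖x‖: κ·ε = 357.1750·1/472 = 0.7567
solve Ax = b  →  x = [0.0886 -0.2720 -0.0369]
2-norm of b is 3.6056; of x, 0.2884
δb = ε·‖b‖·d = [0.0069 0.0029 0.0017]; solving A·Δx = δb gives ‖Δx‖ = 0.2183
realised ‖Δx‖/‖x‖ = 0.7567
so the bound is sharp here: realised error equals the bound


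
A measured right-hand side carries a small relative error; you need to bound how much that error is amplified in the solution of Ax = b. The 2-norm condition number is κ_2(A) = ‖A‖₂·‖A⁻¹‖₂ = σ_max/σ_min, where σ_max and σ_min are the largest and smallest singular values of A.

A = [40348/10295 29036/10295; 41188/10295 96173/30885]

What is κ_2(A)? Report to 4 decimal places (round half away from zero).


AᵀA = [3952928/126025 8889188/378075; 8889188/378075 20020273/1134225]; tr = 2223865/45369, det = 38416/45369
char-poly roots: 49 and 784/45369
so κ_2 = √(49 / (784/45369)) = 53.2500

53.2500


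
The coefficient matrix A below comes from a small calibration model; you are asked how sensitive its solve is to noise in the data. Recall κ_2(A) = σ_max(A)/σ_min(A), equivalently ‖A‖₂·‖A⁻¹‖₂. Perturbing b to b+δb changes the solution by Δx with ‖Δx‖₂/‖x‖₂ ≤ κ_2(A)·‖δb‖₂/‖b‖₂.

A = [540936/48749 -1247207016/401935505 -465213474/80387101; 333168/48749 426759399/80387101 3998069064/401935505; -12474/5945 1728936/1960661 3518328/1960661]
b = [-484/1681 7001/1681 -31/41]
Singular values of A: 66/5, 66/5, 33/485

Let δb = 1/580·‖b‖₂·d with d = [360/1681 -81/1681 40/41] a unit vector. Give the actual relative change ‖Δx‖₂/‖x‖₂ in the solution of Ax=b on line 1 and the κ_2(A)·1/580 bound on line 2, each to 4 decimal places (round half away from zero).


0.0073
0.3345

from the listed singular values, σ₁ = 66/5, σ_n = 33/485
κ = σ_max/σ_min = (66/5)/(33/485) = 194.0000
bound on ‖Δx‖/‖x‖: κ·ε = 194.0000·1/580 = 0.3345
solve Ax = b  →  x = [0.1541 13.0958 -6.6765]
‖b‖₂ = 4.2426 and ‖x‖₂ = 14.7003
Δx = A⁻¹·δb where δb = 1/580·4.2426·d; ‖Δx‖ = 0.1075
realised ‖Δx‖/‖x‖ = 0.0073
realised/bound (from unrounded values) ≈ 0.0219


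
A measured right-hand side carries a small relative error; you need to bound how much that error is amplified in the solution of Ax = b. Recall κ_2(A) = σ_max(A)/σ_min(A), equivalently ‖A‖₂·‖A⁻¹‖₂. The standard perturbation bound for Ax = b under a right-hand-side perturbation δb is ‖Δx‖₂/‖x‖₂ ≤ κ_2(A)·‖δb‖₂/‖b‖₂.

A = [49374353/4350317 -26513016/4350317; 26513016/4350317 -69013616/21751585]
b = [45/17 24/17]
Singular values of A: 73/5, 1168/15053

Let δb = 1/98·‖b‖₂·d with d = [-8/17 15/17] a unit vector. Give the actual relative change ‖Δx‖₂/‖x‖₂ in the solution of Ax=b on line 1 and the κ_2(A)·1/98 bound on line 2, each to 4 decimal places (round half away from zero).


from the listed singular values, σ₁ = 73/5, σ_n = 1168/15053
κ_2(A) = (73/5) / (1168/15053) = 188.1625
κ_2(A)·‖δb‖/‖b‖ = 1.9200
solve Ax = b  →  x = [0.1813 -0.0967]
‖b‖₂ = 3.0000 and ‖x‖₂ = 0.2055
Δx = A⁻¹·δb where δb = 1/98·3.0000·d; ‖Δx‖ = 0.3945
relative error = 1.9200
tightness: 1.9200 against a bound of 1.9200; the bound is attained (ratio 1)

1.9200
1.9200
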